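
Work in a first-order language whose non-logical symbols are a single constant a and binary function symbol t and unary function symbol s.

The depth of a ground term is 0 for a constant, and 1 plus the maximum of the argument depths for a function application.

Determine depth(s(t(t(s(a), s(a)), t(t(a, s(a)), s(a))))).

depth(s(a)) = 1 + depth(a) = 1 + 0 = 1
depth(t(s(a), s(a))) = 1 + max(1, 1) = 2
depth(t(a, s(a))) = 1 + max(0, 1) = 2
depth(t(t(a, s(a)), s(a))) = 1 + max(2, 1) = 3
depth(t(t(s(a), s(a)), t(t(a, s(a)), s(a)))) = 1 + max(2, 3) = 4
depth(s(t(t(s(a), s(a)), t(t(a, s(a)), s(a))))) = 1 + depth(t(t(s(a), s(a)), t(t(a, s(a)), s(a)))) = 1 + 4 = 5

5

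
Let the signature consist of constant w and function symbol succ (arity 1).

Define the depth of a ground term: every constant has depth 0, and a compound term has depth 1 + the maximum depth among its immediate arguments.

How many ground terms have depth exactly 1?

1

Let N_k count ground terms of depth at most k. Each non-constant term of depth ≤ k is some function symbol applied to depth-≤(k−1) arguments, giving N_k = 1 + N_{k-1}.
N_0 = 1
N_1 = 1 + 1 = 2
Terms of depth exactly 1: N_1 − N_0 = 2 − 1 = 1.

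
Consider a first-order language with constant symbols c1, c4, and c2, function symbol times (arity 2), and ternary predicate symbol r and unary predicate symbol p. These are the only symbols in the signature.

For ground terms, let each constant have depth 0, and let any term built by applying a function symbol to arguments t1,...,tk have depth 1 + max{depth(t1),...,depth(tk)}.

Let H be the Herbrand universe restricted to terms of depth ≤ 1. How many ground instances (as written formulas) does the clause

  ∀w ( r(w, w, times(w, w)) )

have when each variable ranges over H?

12

Ground terms of depth ≤ 1:
  Count level by level. With function symbols times/2, the terms of depth ≤ k are the 3 constants together with each function applied to depth-≤(k−1) tuples, so N_k = 3 + N_{k-1}^2.
  N_0 = 3
  N_1 = 3 + 3^2 = 12
  Explicitly: c1, c4, c2, times(c1, c1), times(c1, c4), times(c1, c2), times(c4, c1), times(c4, c4), times(c4, c2), times(c2, c1), times(c2, c4), times(c2, c2).
So there are 12 ground terms available for substitution.
The variable w ranges independently over the available ground terms, and distinct assignments produce distinct instances.
Number of ground instances = 12.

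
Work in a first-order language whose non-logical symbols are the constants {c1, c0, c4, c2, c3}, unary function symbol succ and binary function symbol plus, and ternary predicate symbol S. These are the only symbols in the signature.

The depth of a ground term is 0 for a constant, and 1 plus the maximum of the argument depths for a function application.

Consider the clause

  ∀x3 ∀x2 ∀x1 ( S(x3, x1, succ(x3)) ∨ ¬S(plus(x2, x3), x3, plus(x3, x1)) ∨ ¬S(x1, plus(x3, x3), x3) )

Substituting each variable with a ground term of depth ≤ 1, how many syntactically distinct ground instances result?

Ground terms of depth ≤ 1:
  Let N_k count ground terms of depth at most k. Each non-constant term of depth ≤ k is some function symbol applied to depth-≤(k−1) arguments, giving N_k = 5 + N_{k-1} + N_{k-1}^2.
  N_0 = 5
  N_1 = 5 + 5 + 5^2 = 35
So there are 35 ground terms available for substitution.
Each of x3, x2, x1 ranges independently over the available ground terms, and distinct assignments produce distinct instances.
Number of ground instances = 35^3 = 42875.

42875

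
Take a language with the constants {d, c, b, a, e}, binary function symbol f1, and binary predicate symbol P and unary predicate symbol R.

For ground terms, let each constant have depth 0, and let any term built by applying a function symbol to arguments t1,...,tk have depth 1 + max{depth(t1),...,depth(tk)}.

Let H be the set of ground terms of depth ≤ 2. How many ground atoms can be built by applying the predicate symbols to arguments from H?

First count ground terms of depth ≤ 2.
Count level by level. With function symbols f1/2, the terms of depth ≤ k are the 5 constants together with each function applied to depth-≤(k−1) tuples, so N_k = 5 + N_{k-1}^2.
N_0 = 5
N_1 = 5 + 5^2 = 30
N_2 = 5 + 30^2 = 905
So |H| = 905.
A ground atom is a predicate applied to a tuple of terms from H, so the count is the sum over predicates of |H|^arity:
  P: 905^2 = 819025;  R: 905
Total ground atoms: 819025 + 905 = 819930.

819930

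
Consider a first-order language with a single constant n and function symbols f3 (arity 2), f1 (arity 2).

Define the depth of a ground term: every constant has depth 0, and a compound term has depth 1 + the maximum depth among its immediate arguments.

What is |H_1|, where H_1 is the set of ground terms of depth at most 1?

Let N_k count ground terms of depth at most k. Each non-constant term of depth ≤ k is some function symbol applied to depth-≤(k−1) arguments, giving N_k = 1 + N_{k-1}^2 + N_{k-1}^2.
N_0 = 1
N_1 = 1 + 1^2 + 1^2 = 3
Explicitly: n, f3(n, n), f1(n, n).

3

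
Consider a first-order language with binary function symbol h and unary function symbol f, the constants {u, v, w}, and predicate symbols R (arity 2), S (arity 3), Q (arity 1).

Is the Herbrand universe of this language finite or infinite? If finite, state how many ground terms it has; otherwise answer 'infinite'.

infinite

The signature has at least one function symbol (h, arity 2) and at least one constant (u).
Iterating h gives infinitely many distinct ground terms: u, h(u, u), h(h(u, u), h(u, u)), ...
So the Herbrand universe is infinite.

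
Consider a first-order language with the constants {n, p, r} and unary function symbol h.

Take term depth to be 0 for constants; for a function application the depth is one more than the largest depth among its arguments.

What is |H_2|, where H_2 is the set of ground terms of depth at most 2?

9

Let N_k count ground terms of depth at most k. Each non-constant term of depth ≤ k is some function symbol applied to depth-≤(k−1) arguments, giving N_k = 3 + N_{k-1}.
N_0 = 3
N_1 = 3 + 3 = 6
N_2 = 3 + 6 = 9
Explicitly: n, p, r, h(n), h(p), h(r), h(h(n)), h(h(p)), h(h(r)).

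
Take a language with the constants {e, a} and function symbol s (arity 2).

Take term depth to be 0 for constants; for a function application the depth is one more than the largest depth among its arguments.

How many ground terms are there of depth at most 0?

Write N_k for the number of ground terms of depth ≤ k. A term of depth ≤ k is either a constant or a function symbol applied to arguments of depth ≤ k−1, so N_k = 2 + N_{k-1}^2.
N_0 = 2
Explicitly: e, a.

2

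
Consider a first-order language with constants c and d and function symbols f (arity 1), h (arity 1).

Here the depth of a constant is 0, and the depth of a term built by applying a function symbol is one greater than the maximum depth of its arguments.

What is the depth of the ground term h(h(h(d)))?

3

depth(h(d)) = 1 + depth(d) = 1 + 0 = 1
depth(h(h(d))) = 1 + depth(h(d)) = 1 + 1 = 2
depth(h(h(h(d)))) = 1 + depth(h(h(d))) = 1 + 2 = 3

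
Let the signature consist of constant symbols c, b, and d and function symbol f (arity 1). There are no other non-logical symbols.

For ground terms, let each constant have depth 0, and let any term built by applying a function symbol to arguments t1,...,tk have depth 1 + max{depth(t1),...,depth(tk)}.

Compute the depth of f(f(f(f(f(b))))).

depth(f(b)) = 1 + depth(b) = 1 + 0 = 1
depth(f(f(b))) = 1 + depth(f(b)) = 1 + 1 = 2
depth(f(f(f(b)))) = 1 + depth(f(f(b))) = 1 + 2 = 3
depth(f(f(f(f(b))))) = 1 + depth(f(f(f(b)))) = 1 + 3 = 4
depth(f(f(f(f(f(b)))))) = 1 + depth(f(f(f(f(b))))) = 1 + 4 = 5

5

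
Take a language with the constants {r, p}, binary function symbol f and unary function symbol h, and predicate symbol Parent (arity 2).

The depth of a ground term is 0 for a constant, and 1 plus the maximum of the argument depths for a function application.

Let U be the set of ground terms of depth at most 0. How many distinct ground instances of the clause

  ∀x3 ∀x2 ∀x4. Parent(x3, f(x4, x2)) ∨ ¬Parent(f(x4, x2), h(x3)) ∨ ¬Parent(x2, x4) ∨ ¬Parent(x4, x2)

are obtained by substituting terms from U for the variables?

Ground terms of depth ≤ 0:
  Write N_k for the number of ground terms of depth ≤ k. A term of depth ≤ k is either a constant or a function symbol applied to arguments of depth ≤ k−1, so N_k = 2 + N_{k-1}^2 + N_{k-1}.
  N_0 = 2
So there are 2 ground terms available for substitution.
The body mentions every one of the 3 quantified variables; since ground terms form a free algebra, no two substitutions collapse to the same formula.
Number of ground instances = 2^3 = 8.

8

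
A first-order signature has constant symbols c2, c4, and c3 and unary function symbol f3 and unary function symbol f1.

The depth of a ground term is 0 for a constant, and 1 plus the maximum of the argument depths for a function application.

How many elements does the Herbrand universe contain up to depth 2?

21

Count level by level. With function symbols f3/1, f1/1, the terms of depth ≤ k are the 3 constants together with each function applied to depth-≤(k−1) tuples, so N_k = 3 + N_{k-1} + N_{k-1}.
N_0 = 3
N_1 = 3 + 3 + 3 = 9
N_2 = 3 + 9 + 9 = 21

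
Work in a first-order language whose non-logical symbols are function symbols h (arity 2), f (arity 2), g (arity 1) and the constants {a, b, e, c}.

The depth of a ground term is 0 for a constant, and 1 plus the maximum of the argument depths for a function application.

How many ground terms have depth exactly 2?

3204

Let N_k = |{terms of depth ≤ k}|. Then N_0 = 4 and N_k = 4 + N_{k-1}^2 + N_{k-1}^2 + N_{k-1} for k ≥ 1 (one summand per function symbol, arity giving the exponent).
N_0 = 4
N_1 = 4 + 4^2 + 4^2 + 4 = 40
N_2 = 4 + 40^2 + 40^2 + 40 = 3244
Terms of depth exactly 2: N_2 − N_1 = 3244 − 40 = 3204.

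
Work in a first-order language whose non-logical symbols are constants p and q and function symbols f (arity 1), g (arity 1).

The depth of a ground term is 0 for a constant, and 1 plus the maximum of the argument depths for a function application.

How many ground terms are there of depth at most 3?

30

Let N_k = |{terms of depth ≤ k}|. Then N_0 = 2 and N_k = 2 + N_{k-1} + N_{k-1} for k ≥ 1 (one summand per function symbol, arity giving the exponent).
N_0 = 2
N_1 = 2 + 2 + 2 = 6
N_2 = 2 + 6 + 6 = 14
N_3 = 2 + 14 + 14 = 30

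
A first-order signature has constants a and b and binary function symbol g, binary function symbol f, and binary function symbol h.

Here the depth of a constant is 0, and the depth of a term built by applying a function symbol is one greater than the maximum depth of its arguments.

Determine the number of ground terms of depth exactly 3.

Write N_k for the number of ground terms of depth ≤ k. A term of depth ≤ k is either a constant or a function symbol applied to arguments of depth ≤ k−1, so N_k = 2 + N_{k-1}^2 + N_{k-1}^2 + N_{k-1}^2.
N_0 = 2
N_1 = 2 + 2^2 + 2^2 + 2^2 = 14
N_2 = 2 + 14^2 + 14^2 + 14^2 = 590
N_3 = 2 + 590^2 + 590^2 + 590^2 = 1044302
Terms of depth exactly 3: N_3 − N_2 = 1044302 − 590 = 1043712.

1043712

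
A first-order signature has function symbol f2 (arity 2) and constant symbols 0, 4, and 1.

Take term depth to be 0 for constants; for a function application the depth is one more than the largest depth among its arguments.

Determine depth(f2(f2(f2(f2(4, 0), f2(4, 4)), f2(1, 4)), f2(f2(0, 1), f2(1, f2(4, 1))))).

depth(f2(4, 0)) = 1 + max(0, 0) = 1
depth(f2(4, 4)) = 1 + max(0, 0) = 1
depth(f2(f2(4, 0), f2(4, 4))) = 1 + max(1, 1) = 2
depth(f2(1, 4)) = 1 + max(0, 0) = 1
depth(f2(f2(f2(4, 0), f2(4, 4)), f2(1, 4))) = 1 + max(2, 1) = 3
depth(f2(0, 1)) = 1 + max(0, 0) = 1
depth(f2(4, 1)) = 1 + max(0, 0) = 1
depth(f2(1, f2(4, 1))) = 1 + max(0, 1) = 2
depth(f2(f2(0, 1), f2(1, f2(4, 1)))) = 1 + max(1, 2) = 3
depth(f2(f2(f2(f2(4, 0), f2(4, 4)), f2(1, 4)), f2(f2(0, 1), f2(1, f2(4, 1))))) = 1 + max(3, 3) = 4

4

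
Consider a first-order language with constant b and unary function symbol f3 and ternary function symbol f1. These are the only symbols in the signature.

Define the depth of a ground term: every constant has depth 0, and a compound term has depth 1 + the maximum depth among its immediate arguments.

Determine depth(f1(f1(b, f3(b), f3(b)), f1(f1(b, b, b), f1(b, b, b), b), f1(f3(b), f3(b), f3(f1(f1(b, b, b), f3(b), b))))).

depth(f3(b)) = 1 + depth(b) = 1 + 0 = 1
depth(f1(b, f3(b), f3(b))) = 1 + max(0, 1, 1) = 2
depth(f1(b, b, b)) = 1 + max(0, 0, 0) = 1
depth(f1(f1(b, b, b), f1(b, b, b), b)) = 1 + max(1, 1, 0) = 2
depth(f1(f1(b, b, b), f3(b), b)) = 1 + max(1, 1, 0) = 2
depth(f3(f1(f1(b, b, b), f3(b), b))) = 1 + depth(f1(f1(b, b, b), f3(b), b)) = 1 + 2 = 3
depth(f1(f3(b), f3(b), f3(f1(f1(b, b, b), f3(b), b)))) = 1 + max(1, 1, 3) = 4
depth(f1(f1(b, f3(b), f3(b)), f1(f1(b, b, b), f1(b, b, b), b), f1(f3(b), f3(b), f3(f1(f1(b, b, b), f3(b), b))))) = 1 + max(2, 2, 4) = 5

5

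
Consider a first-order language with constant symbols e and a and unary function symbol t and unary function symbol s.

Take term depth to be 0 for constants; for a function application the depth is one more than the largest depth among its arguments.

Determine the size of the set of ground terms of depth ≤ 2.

Write N_k for the number of ground terms of depth ≤ k. A term of depth ≤ k is either a constant or a function symbol applied to arguments of depth ≤ k−1, so N_k = 2 + N_{k-1} + N_{k-1}.
N_0 = 2
N_1 = 2 + 2 + 2 = 6
N_2 = 2 + 6 + 6 = 14

14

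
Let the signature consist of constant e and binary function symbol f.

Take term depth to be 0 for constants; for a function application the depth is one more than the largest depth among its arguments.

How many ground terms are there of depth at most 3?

26

Count level by level. With function symbols f/2, the terms of depth ≤ k are the 1 constant together with each function applied to depth-≤(k−1) tuples, so N_k = 1 + N_{k-1}^2.
N_0 = 1
N_1 = 1 + 1^2 = 2
N_2 = 1 + 2^2 = 5
N_3 = 1 + 5^2 = 26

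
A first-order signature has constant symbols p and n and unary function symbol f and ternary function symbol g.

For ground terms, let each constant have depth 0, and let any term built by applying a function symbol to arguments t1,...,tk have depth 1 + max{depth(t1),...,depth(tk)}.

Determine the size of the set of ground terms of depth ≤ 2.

1742

If N_k denotes the number of depth-≤k ground terms, the 2 constants give N_0 = 2, and each function symbol of arity r contributes N_{k-1}^r new terms at level k: N_k = 2 + N_{k-1} + N_{k-1}^3.
N_0 = 2
N_1 = 2 + 2 + 2^3 = 12
N_2 = 2 + 12 + 12^3 = 1742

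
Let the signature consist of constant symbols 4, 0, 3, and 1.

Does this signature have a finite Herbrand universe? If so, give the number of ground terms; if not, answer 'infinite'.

There are no function symbols, so every ground term is one of the 4 constants.
The Herbrand universe is {4, 0, 3, 1}, which is finite with 4 elements.

4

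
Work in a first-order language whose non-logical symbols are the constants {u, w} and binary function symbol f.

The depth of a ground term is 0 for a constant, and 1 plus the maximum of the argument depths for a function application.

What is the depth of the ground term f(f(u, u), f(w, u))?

depth(f(u, u)) = 1 + max(0, 0) = 1
depth(f(w, u)) = 1 + max(0, 0) = 1
depth(f(f(u, u), f(w, u))) = 1 + max(1, 1) = 2

2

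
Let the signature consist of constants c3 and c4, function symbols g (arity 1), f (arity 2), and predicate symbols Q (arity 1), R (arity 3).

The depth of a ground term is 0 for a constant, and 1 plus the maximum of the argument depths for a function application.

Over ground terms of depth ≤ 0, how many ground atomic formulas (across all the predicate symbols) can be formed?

First count ground terms of depth ≤ 0.
If N_k denotes the number of depth-≤k ground terms, the 2 constants give N_0 = 2, and each function symbol of arity r contributes N_{k-1}^r new terms at level k: N_k = 2 + N_{k-1} + N_{k-1}^2.
N_0 = 2
Explicitly: c3, c4.
So |H| = 2.
Each predicate of arity r yields |H|^r ground atoms (one per choice of an r-tuple from H):
  Q: 2;  R: 2^3 = 8
Total ground atoms: 2 + 8 = 10.

10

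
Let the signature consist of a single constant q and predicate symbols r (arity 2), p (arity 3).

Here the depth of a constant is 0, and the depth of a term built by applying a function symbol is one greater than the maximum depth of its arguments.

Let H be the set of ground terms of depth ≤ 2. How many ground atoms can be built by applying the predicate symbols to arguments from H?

2

First count ground terms of depth ≤ 2.
With no function symbols every ground term is a constant, so there is exactly 1 ground term at every depth bound.
N_0 = 1
N_1 = 1
N_2 = 1
So |H| = 1.
Each predicate of arity r yields |H|^r ground atoms (one per choice of an r-tuple from H):
  r: 1^2 = 1;  p: 1^3 = 1
Total ground atoms: 1 + 1 = 2.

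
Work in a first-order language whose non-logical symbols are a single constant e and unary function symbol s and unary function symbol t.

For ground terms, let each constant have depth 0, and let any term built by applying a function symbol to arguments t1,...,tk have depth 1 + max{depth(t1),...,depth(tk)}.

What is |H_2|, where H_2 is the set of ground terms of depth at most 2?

7

If N_k denotes the number of depth-≤k ground terms, the 1 constant gives N_0 = 1, and each function symbol of arity r contributes N_{k-1}^r new terms at level k: N_k = 1 + N_{k-1} + N_{k-1}.
N_0 = 1
N_1 = 1 + 1 + 1 = 3
N_2 = 1 + 3 + 3 = 7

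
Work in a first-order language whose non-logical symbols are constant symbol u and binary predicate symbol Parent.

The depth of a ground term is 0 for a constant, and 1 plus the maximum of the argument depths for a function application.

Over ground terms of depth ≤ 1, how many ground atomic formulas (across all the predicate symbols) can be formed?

1

First count ground terms of depth ≤ 1.
With no function symbols every ground term is a constant, so there is exactly 1 ground term at every depth bound.
N_0 = 1
N_1 = 1
Explicitly: u.
So |H| = 1.
For each predicate symbol, the number of ground atoms is |H| raised to its arity; summing:
  Parent: 1^2 = 1
Total ground atoms: 1.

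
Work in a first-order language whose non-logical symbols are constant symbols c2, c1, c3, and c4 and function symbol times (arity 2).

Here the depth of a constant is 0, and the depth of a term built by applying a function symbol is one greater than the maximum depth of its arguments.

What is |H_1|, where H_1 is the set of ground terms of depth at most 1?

20

Let N_k count ground terms of depth at most k. Each non-constant term of depth ≤ k is some function symbol applied to depth-≤(k−1) arguments, giving N_k = 4 + N_{k-1}^2.
N_0 = 4
N_1 = 4 + 4^2 = 20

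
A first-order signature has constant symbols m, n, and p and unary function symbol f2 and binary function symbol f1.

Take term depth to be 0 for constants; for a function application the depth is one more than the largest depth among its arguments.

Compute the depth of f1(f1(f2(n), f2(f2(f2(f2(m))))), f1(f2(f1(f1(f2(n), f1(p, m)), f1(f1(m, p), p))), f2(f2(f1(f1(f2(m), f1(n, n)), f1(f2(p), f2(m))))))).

7

depth(f2(n)) = 1 + depth(n) = 1 + 0 = 1
depth(f2(m)) = 1 + depth(m) = 1 + 0 = 1
depth(f2(f2(m))) = 1 + depth(f2(m)) = 1 + 1 = 2
depth(f2(f2(f2(m)))) = 1 + depth(f2(f2(m))) = 1 + 2 = 3
depth(f2(f2(f2(f2(m))))) = 1 + depth(f2(f2(f2(m)))) = 1 + 3 = 4
depth(f1(f2(n), f2(f2(f2(f2(m)))))) = 1 + max(1, 4) = 5
depth(f1(p, m)) = 1 + max(0, 0) = 1
depth(f1(f2(n), f1(p, m))) = 1 + max(1, 1) = 2
depth(f1(m, p)) = 1 + max(0, 0) = 1
depth(f1(f1(m, p), p)) = 1 + max(1, 0) = 2
depth(f1(f1(f2(n), f1(p, m)), f1(f1(m, p), p))) = 1 + max(2, 2) = 3
depth(f2(f1(f1(f2(n), f1(p, m)), f1(f1(m, p), p)))) = 1 + depth(f1(f1(f2(n), f1(p, m)), f1(f1(m, p), p))) = 1 + 3 = 4
depth(f1(n, n)) = 1 + max(0, 0) = 1
depth(f1(f2(m), f1(n, n))) = 1 + max(1, 1) = 2
depth(f2(p)) = 1 + depth(p) = 1 + 0 = 1
depth(f1(f2(p), f2(m))) = 1 + max(1, 1) = 2
depth(f1(f1(f2(m), f1(n, n)), f1(f2(p), f2(m)))) = 1 + max(2, 2) = 3
depth(f2(f1(f1(f2(m), f1(n, n)), f1(f2(p), f2(m))))) = 1 + depth(f1(f1(f2(m), f1(n, n)), f1(f2(p), f2(m)))) = 1 + 3 = 4
depth(f2(f2(f1(f1(f2(m), f1(n, n)), f1(f2(p), f2(m)))))) = 1 + depth(f2(f1(f1(f2(m), f1(n, n)), f1(f2(p), f2(m))))) = 1 + 4 = 5
depth(f1(f2(f1(f1(f2(n), f1(p, m)), f1(f1(m, p), p))), f2(f2(f1(f1(f2(m), f1(n, n)), f1(f2(p), f2(m))))))) = 1 + max(4, 5) = 6
depth(f1(f1(f2(n), f2(f2(f2(f2(m))))), f1(f2(f1(f1(f2(n), f1(p, m)), f1(f1(m, p), p))), f2(f2(f1(f1(f2(m), f1(n, n)), f1(f2(p), f2(m)))))))) = 1 + max(5, 6) = 7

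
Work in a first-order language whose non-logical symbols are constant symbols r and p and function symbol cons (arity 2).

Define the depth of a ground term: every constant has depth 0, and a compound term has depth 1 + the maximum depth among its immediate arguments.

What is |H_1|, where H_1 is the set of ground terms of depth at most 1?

Count level by level. With function symbols cons/2, the terms of depth ≤ k are the 2 constants together with each function applied to depth-≤(k−1) tuples, so N_k = 2 + N_{k-1}^2.
N_0 = 2
N_1 = 2 + 2^2 = 6

6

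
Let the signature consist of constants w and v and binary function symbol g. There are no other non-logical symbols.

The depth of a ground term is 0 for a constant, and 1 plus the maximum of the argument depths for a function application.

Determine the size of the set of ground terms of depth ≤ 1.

If N_k denotes the number of depth-≤k ground terms, the 2 constants give N_0 = 2, and each function symbol of arity r contributes N_{k-1}^r new terms at level k: N_k = 2 + N_{k-1}^2.
N_0 = 2
N_1 = 2 + 2^2 = 6
Explicitly: w, v, g(w, w), g(w, v), g(v, w), g(v, v).

6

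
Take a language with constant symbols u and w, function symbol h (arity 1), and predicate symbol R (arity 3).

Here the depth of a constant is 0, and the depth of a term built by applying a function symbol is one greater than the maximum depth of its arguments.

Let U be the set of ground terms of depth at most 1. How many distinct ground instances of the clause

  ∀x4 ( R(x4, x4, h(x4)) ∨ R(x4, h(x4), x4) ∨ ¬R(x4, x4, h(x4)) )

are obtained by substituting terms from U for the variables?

Ground terms of depth ≤ 1:
  Count level by level. With function symbols h/1, the terms of depth ≤ k are the 2 constants together with each function applied to depth-≤(k−1) tuples, so N_k = 2 + N_{k-1}.
  N_0 = 2
  N_1 = 2 + 2 = 4
  Explicitly: u, w, h(u), h(w).
So there are 4 ground terms available for substitution.
The body mentions the single quantified variable x4; since ground terms form a free algebra, no two substitutions collapse to the same formula.
Number of ground instances = 4.

4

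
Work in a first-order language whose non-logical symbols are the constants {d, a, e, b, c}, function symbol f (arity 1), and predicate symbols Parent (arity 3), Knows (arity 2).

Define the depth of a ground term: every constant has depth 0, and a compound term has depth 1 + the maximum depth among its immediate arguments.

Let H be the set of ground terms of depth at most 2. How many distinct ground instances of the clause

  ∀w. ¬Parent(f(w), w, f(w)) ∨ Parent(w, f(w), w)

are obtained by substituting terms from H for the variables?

Ground terms of depth ≤ 2:
  Let N_k = |{terms of depth ≤ k}|. Then N_0 = 5 and N_k = 5 + N_{k-1} for k ≥ 1 (one summand per function symbol, arity giving the exponent).
  N_0 = 5
  N_1 = 5 + 5 = 10
  N_2 = 5 + 10 = 15
So there are 15 ground terms available for substitution.
There is 1 variable to instantiate (w),  occurring in at least one literal, so different choices give different ground instances.
Number of ground instances = 15.

15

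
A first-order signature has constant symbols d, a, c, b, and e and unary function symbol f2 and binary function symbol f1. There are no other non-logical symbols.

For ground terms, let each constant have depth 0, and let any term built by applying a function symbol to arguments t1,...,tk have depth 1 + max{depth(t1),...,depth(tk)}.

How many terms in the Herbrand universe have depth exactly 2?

1230

If N_k denotes the number of depth-≤k ground terms, the 5 constants give N_0 = 5, and each function symbol of arity r contributes N_{k-1}^r new terms at level k: N_k = 5 + N_{k-1} + N_{k-1}^2.
N_0 = 5
N_1 = 5 + 5 + 5^2 = 35
N_2 = 5 + 35 + 35^2 = 1265
Terms of depth exactly 2: N_2 − N_1 = 1265 − 35 = 1230.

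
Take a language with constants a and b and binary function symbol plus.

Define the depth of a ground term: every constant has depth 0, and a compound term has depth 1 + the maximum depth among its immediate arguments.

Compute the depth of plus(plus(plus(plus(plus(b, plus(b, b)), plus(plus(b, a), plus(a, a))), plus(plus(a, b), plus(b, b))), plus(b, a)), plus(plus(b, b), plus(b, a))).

6

depth(plus(b, b)) = 1 + max(0, 0) = 1
depth(plus(b, plus(b, b))) = 1 + max(0, 1) = 2
depth(plus(b, a)) = 1 + max(0, 0) = 1
depth(plus(a, a)) = 1 + max(0, 0) = 1
depth(plus(plus(b, a), plus(a, a))) = 1 + max(1, 1) = 2
depth(plus(plus(b, plus(b, b)), plus(plus(b, a), plus(a, a)))) = 1 + max(2, 2) = 3
depth(plus(a, b)) = 1 + max(0, 0) = 1
depth(plus(plus(a, b), plus(b, b))) = 1 + max(1, 1) = 2
depth(plus(plus(plus(b, plus(b, b)), plus(plus(b, a), plus(a, a))), plus(plus(a, b), plus(b, b)))) = 1 + max(3, 2) = 4
depth(plus(plus(plus(plus(b, plus(b, b)), plus(plus(b, a), plus(a, a))), plus(plus(a, b), plus(b, b))), plus(b, a))) = 1 + max(4, 1) = 5
depth(plus(plus(b, b), plus(b, a))) = 1 + max(1, 1) = 2
depth(plus(plus(plus(plus(plus(b, plus(b, b)), plus(plus(b, a), plus(a, a))), plus(plus(a, b), plus(b, b))), plus(b, a)), plus(plus(b, b), plus(b, a)))) = 1 + max(5, 2) = 6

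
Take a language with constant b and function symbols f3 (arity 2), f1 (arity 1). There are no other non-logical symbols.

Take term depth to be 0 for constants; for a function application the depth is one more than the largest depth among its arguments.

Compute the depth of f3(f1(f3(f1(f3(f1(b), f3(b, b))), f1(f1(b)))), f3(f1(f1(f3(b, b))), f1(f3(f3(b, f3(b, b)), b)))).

depth(f1(b)) = 1 + depth(b) = 1 + 0 = 1
depth(f3(b, b)) = 1 + max(0, 0) = 1
depth(f3(f1(b), f3(b, b))) = 1 + max(1, 1) = 2
depth(f1(f3(f1(b), f3(b, b)))) = 1 + depth(f3(f1(b), f3(b, b))) = 1 + 2 = 3
depth(f1(f1(b))) = 1 + depth(f1(b)) = 1 + 1 = 2
depth(f3(f1(f3(f1(b), f3(b, b))), f1(f1(b)))) = 1 + max(3, 2) = 4
depth(f1(f3(f1(f3(f1(b), f3(b, b))), f1(f1(b))))) = 1 + depth(f3(f1(f3(f1(b), f3(b, b))), f1(f1(b)))) = 1 + 4 = 5
depth(f1(f3(b, b))) = 1 + depth(f3(b, b)) = 1 + 1 = 2
depth(f1(f1(f3(b, b)))) = 1 + depth(f1(f3(b, b))) = 1 + 2 = 3
depth(f3(b, f3(b, b))) = 1 + max(0, 1) = 2
depth(f3(f3(b, f3(b, b)), b)) = 1 + max(2, 0) = 3
depth(f1(f3(f3(b, f3(b, b)), b))) = 1 + depth(f3(f3(b, f3(b, b)), b)) = 1 + 3 = 4
depth(f3(f1(f1(f3(b, b))), f1(f3(f3(b, f3(b, b)), b)))) = 1 + max(3, 4) = 5
depth(f3(f1(f3(f1(f3(f1(b), f3(b, b))), f1(f1(b)))), f3(f1(f1(f3(b, b))), f1(f3(f3(b, f3(b, b)), b))))) = 1 + max(5, 5) = 6

6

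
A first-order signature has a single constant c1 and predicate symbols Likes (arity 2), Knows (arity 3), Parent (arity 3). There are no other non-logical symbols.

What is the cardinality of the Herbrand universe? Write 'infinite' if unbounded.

1

There are no function symbols, so the only ground term is the single constant.
The Herbrand universe is {c1}, finite with 1 element.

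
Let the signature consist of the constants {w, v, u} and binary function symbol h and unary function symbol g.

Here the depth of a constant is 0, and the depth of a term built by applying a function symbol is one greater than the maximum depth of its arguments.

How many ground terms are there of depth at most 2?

Let N_k count ground terms of depth at most k. Each non-constant term of depth ≤ k is some function symbol applied to depth-≤(k−1) arguments, giving N_k = 3 + N_{k-1}^2 + N_{k-1}.
N_0 = 3
N_1 = 3 + 3^2 + 3 = 15
N_2 = 3 + 15^2 + 15 = 243

243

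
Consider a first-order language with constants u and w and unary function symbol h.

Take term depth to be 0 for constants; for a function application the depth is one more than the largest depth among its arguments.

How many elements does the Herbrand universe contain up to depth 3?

8

Let N_k = |{terms of depth ≤ k}|. Then N_0 = 2 and N_k = 2 + N_{k-1} for k ≥ 1 (one summand per function symbol, arity giving the exponent).
N_0 = 2
N_1 = 2 + 2 = 4
N_2 = 2 + 4 = 6
N_3 = 2 + 6 = 8
Explicitly: u, w, h(u), h(w), h(h(u)), h(h(w)), h(h(h(u))), h(h(h(w))).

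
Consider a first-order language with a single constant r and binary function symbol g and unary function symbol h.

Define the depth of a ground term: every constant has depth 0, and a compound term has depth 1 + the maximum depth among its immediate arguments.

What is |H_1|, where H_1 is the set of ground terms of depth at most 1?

3

If N_k denotes the number of depth-≤k ground terms, the 1 constant gives N_0 = 1, and each function symbol of arity r contributes N_{k-1}^r new terms at level k: N_k = 1 + N_{k-1}^2 + N_{k-1}.
N_0 = 1
N_1 = 1 + 1^2 + 1 = 3
Explicitly: r, g(r, r), h(r).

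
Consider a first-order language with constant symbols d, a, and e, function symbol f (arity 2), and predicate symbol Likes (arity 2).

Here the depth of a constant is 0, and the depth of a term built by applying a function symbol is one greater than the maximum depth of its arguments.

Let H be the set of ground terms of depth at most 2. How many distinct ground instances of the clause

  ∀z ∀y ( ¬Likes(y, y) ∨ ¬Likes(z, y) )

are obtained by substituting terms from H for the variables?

21609

Ground terms of depth ≤ 2:
  Count level by level. With function symbols f/2, the terms of depth ≤ k are the 3 constants together with each function applied to depth-≤(k−1) tuples, so N_k = 3 + N_{k-1}^2.
  N_0 = 3
  N_1 = 3 + 3^2 = 12
  N_2 = 3 + 12^2 = 147
So there are 147 ground terms available for substitution.
There are 2 variables to instantiate (z, y), each occurring in at least one literal, so different choices give different ground instances.
Number of ground instances = 147^2 = 21609.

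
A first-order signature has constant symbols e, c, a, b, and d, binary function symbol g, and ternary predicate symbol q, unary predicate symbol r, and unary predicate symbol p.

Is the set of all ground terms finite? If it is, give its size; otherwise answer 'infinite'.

The signature has at least one function symbol (g, arity 2) and at least one constant (e).
Iterating g gives infinitely many distinct ground terms: e, g(e, e), g(g(e, e), g(e, e)), ...
So the Herbrand universe is infinite.

infinite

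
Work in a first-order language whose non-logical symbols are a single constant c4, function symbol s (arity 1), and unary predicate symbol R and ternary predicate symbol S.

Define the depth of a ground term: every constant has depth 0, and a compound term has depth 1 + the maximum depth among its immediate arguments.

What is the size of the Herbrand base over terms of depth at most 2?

First count ground terms of depth ≤ 2.
Let N_k = |{terms of depth ≤ k}|. Then N_0 = 1 and N_k = 1 + N_{k-1} for k ≥ 1 (one summand per function symbol, arity giving the exponent).
N_0 = 1
N_1 = 1 + 1 = 2
N_2 = 1 + 2 = 3
So |H| = 3.
Ground atoms are formed by filling each argument slot of a predicate with a term from H, so an r-ary predicate gives |H|^r atoms:
  R: 3;  S: 3^3 = 27
Total ground atoms: 3 + 27 = 30.

30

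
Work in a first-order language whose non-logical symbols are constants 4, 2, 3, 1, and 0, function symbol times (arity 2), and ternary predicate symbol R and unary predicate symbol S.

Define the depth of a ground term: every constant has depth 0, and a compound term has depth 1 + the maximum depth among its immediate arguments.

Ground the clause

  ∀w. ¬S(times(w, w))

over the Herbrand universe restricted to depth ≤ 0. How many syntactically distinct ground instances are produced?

Ground terms of depth ≤ 0:
  If N_k denotes the number of depth-≤k ground terms, the 5 constants give N_0 = 5, and each function symbol of arity r contributes N_{k-1}^r new terms at level k: N_k = 5 + N_{k-1}^2.
  N_0 = 5
  Explicitly: 4, 2, 3, 1, 0.
So there are 5 ground terms available for substitution.
The variable w ranges independently over the available ground terms, and distinct assignments produce distinct instances.
Number of ground instances = 5.

5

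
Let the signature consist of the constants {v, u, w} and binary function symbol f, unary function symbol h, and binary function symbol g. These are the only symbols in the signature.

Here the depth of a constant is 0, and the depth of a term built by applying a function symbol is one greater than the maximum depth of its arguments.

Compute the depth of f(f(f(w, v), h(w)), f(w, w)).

depth(f(w, v)) = 1 + max(0, 0) = 1
depth(h(w)) = 1 + depth(w) = 1 + 0 = 1
depth(f(f(w, v), h(w))) = 1 + max(1, 1) = 2
depth(f(w, w)) = 1 + max(0, 0) = 1
depth(f(f(f(w, v), h(w)), f(w, w))) = 1 + max(2, 1) = 3

3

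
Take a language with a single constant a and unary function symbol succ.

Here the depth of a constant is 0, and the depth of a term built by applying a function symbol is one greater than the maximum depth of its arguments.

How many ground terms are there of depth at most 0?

Count level by level. With function symbols succ/1, the terms of depth ≤ k are the 1 constant together with each function applied to depth-≤(k−1) tuples, so N_k = 1 + N_{k-1}.
N_0 = 1
Explicitly: a.

1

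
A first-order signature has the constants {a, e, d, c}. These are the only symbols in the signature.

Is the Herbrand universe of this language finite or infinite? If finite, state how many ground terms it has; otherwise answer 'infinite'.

4

There are no function symbols, so every ground term is one of the 4 constants.
The Herbrand universe is {a, e, d, c}, which is finite with 4 elements.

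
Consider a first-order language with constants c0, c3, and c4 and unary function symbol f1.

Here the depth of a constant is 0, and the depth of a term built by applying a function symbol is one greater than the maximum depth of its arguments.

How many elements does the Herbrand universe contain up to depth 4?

15

If N_k denotes the number of depth-≤k ground terms, the 3 constants give N_0 = 3, and each function symbol of arity r contributes N_{k-1}^r new terms at level k: N_k = 3 + N_{k-1}.
N_0 = 3
N_1 = 3 + 3 = 6
N_2 = 3 + 6 = 9
N_3 = 3 + 9 = 12
N_4 = 3 + 12 = 15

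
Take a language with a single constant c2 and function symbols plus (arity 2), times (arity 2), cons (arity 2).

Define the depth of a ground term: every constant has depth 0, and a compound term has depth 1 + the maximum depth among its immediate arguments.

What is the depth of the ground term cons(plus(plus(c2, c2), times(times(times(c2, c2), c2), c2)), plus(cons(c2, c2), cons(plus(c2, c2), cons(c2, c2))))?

5

depth(plus(c2, c2)) = 1 + max(0, 0) = 1
depth(times(c2, c2)) = 1 + max(0, 0) = 1
depth(times(times(c2, c2), c2)) = 1 + max(1, 0) = 2
depth(times(times(times(c2, c2), c2), c2)) = 1 + max(2, 0) = 3
depth(plus(plus(c2, c2), times(times(times(c2, c2), c2), c2))) = 1 + max(1, 3) = 4
depth(cons(c2, c2)) = 1 + max(0, 0) = 1
depth(cons(plus(c2, c2), cons(c2, c2))) = 1 + max(1, 1) = 2
depth(plus(cons(c2, c2), cons(plus(c2, c2), cons(c2, c2)))) = 1 + max(1, 2) = 3
depth(cons(plus(plus(c2, c2), times(times(times(c2, c2), c2), c2)), plus(cons(c2, c2), cons(plus(c2, c2), cons(c2, c2))))) = 1 + max(4, 3) = 5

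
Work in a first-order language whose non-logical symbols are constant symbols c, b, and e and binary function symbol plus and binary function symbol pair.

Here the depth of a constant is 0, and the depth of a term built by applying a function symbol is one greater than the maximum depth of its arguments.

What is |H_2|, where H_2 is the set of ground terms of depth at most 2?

885

Let N_k = |{terms of depth ≤ k}|. Then N_0 = 3 and N_k = 3 + N_{k-1}^2 + N_{k-1}^2 for k ≥ 1 (one summand per function symbol, arity giving the exponent).
N_0 = 3
N_1 = 3 + 3^2 + 3^2 = 21
N_2 = 3 + 21^2 + 21^2 = 885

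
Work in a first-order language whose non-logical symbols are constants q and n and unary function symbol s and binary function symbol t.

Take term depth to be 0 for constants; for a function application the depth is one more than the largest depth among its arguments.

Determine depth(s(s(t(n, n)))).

3

depth(t(n, n)) = 1 + max(0, 0) = 1
depth(s(t(n, n))) = 1 + depth(t(n, n)) = 1 + 1 = 2
depth(s(s(t(n, n)))) = 1 + depth(s(t(n, n))) = 1 + 2 = 3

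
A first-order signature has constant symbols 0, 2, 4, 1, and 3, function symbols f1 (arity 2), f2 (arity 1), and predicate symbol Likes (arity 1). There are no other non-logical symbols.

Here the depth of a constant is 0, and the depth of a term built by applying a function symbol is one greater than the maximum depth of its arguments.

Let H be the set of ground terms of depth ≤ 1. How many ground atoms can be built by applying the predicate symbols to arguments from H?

First count ground terms of depth ≤ 1.
Count level by level. With function symbols f1/2, f2/1, the terms of depth ≤ k are the 5 constants together with each function applied to depth-≤(k−1) tuples, so N_k = 5 + N_{k-1}^2 + N_{k-1}.
N_0 = 5
N_1 = 5 + 5^2 + 5 = 35
So |H| = 35.
A ground atom is a predicate applied to a tuple of terms from H, so the count is the sum over predicates of |H|^arity:
  Likes: 35
Total ground atoms: 35.

35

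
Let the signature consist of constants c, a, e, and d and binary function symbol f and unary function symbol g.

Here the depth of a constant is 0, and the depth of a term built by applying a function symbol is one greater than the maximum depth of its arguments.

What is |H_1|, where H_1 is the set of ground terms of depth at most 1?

24

If N_k denotes the number of depth-≤k ground terms, the 4 constants give N_0 = 4, and each function symbol of arity r contributes N_{k-1}^r new terms at level k: N_k = 4 + N_{k-1}^2 + N_{k-1}.
N_0 = 4
N_1 = 4 + 4^2 + 4 = 24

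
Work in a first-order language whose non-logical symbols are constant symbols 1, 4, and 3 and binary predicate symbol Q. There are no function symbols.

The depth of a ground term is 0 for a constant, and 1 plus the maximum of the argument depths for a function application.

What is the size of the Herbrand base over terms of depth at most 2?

9

First count ground terms of depth ≤ 2.
With no function symbols every ground term is a constant, so there are exactly 3 ground terms at every depth bound.
N_0 = 3
N_1 = 3
N_2 = 3
Explicitly: 1, 4, 3.
So |H| = 3.
A ground atom is a predicate applied to a tuple of terms from H, so the count is the sum over predicates of |H|^arity:
  Q: 3^2 = 9
Total ground atoms: 9.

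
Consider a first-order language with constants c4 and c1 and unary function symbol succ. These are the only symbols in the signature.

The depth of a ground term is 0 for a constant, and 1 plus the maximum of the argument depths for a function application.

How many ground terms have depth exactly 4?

If N_k denotes the number of depth-≤k ground terms, the 2 constants give N_0 = 2, and each function symbol of arity r contributes N_{k-1}^r new terms at level k: N_k = 2 + N_{k-1}.
N_0 = 2
N_1 = 2 + 2 = 4
N_2 = 2 + 4 = 6
N_3 = 2 + 6 = 8
N_4 = 2 + 8 = 10
Terms of depth exactly 4: N_4 − N_3 = 10 − 8 = 2.

2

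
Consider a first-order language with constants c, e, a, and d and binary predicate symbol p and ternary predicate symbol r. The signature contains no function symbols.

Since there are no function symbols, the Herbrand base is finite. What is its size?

With no function symbols, the Herbrand universe is just the 4 constants.
Ground atoms per predicate: p: 4^2 = 16, r: 4^3 = 64.
Herbrand base size = 16 + 64 = 80.

80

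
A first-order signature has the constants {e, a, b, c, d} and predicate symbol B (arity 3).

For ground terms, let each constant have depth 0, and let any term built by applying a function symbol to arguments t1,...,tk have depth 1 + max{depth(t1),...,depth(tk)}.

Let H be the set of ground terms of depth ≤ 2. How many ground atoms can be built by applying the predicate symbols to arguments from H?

125

First count ground terms of depth ≤ 2.
With no function symbols every ground term is a constant, so there are exactly 5 ground terms at every depth bound.
N_0 = 5
N_1 = 5
N_2 = 5
So |H| = 5.
Each predicate of arity r yields |H|^r ground atoms (one per choice of an r-tuple from H):
  B: 5^3 = 125
Total ground atoms: 125.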